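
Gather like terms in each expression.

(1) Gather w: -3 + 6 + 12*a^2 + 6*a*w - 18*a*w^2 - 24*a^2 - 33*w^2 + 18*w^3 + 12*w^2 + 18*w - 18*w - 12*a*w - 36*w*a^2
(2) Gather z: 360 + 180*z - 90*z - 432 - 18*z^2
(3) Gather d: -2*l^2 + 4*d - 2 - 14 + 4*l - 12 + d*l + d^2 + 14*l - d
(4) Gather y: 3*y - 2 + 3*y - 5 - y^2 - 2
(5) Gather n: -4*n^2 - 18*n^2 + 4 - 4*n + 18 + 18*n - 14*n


(1) = -12*a^2 + 18*w^3 + w^2*(-18*a - 21) + w*(-36*a^2 - 6*a) + 3
(2) = -18*z^2 + 90*z - 72
(3) = d^2 + d*(l + 3) - 2*l^2 + 18*l - 28
(4) = -y^2 + 6*y - 9
(5) = 22 - 22*n^2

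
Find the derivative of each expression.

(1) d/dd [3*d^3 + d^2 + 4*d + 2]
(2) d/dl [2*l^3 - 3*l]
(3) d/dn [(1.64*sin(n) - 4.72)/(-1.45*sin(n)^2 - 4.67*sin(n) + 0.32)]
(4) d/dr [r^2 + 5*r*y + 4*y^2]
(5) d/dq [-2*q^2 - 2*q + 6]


(1) = 9*d^2 + 2*d + 4
(2) = 6*l^2 - 3
(3) = (2.378*sin(n)^2 - 13.688*sin(n) - 21.5176)*cos(n)/(2.1025*sin(n)^4 + 13.543*sin(n)^3 + 20.8809*sin(n)^2 - 2.9888*sin(n) + 0.1024)
(4) = 2*r + 5*y
(5) = -4*q - 2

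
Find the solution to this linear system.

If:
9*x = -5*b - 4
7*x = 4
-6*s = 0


Then:
b = -64/35
s = 0
x = 4/7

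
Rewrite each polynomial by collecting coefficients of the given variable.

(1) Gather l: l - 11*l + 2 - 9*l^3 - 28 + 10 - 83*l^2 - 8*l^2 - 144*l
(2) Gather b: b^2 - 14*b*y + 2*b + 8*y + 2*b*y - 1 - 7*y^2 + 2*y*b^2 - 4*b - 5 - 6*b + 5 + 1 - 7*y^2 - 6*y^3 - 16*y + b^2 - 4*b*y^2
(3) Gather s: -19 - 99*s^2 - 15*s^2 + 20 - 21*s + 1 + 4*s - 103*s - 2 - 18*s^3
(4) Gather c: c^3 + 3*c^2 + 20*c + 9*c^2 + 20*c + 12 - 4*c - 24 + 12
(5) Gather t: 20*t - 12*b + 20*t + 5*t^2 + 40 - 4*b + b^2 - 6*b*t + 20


(1) = -9*l^3 - 91*l^2 - 154*l - 16
(2) = b^2*(2*y + 2) + b*(-4*y^2 - 12*y - 8) - 6*y^3 - 14*y^2 - 8*y
(3) = -18*s^3 - 114*s^2 - 120*s
(4) = c^3 + 12*c^2 + 36*c
(5) = b^2 - 16*b + 5*t^2 + t*(40 - 6*b) + 60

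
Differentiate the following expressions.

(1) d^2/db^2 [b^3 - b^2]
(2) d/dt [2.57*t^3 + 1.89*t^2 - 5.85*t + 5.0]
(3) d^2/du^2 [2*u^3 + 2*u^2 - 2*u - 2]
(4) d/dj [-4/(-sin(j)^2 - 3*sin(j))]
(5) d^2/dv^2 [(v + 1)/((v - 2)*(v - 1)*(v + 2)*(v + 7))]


(1) = 6*b - 2
(2) = 7.71*t^2 + 3.78*t - 5.85
(3) = 12*u + 4
(4) = -4*(2*sin(j) + 3)*cos(j)/((sin(j) + 3)^2*sin(j)^2)
(5) = 2*(6*v^7 + 58*v^6 + 165*v^5 - 9*v^4 - 591*v^3 - 1245*v^2 + 1212*v + 1556)/(v^12 + 18*v^11 + 75*v^10 - 252*v^9 - 1605*v^8 + 2178*v^7 + 11077*v^6 - 13464*v^5 - 30684*v^4 + 44640*v^3 + 22512*v^2 - 56448*v + 21952)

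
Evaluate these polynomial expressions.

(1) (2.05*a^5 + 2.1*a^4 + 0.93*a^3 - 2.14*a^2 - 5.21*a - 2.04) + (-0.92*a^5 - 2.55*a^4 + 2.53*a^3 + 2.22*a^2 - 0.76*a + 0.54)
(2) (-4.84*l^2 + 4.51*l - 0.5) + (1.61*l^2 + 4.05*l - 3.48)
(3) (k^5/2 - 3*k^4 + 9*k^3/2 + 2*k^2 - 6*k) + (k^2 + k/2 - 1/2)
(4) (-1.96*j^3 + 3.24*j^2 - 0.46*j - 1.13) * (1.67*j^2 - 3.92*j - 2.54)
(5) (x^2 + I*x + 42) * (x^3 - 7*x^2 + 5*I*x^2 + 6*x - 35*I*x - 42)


(1) = 1.13*a^5 - 0.45*a^4 + 3.46*a^3 + 0.08*a^2 - 5.97*a - 1.5
(2) = -3.23*l^2 + 8.56*l - 3.98
(3) = k^5/2 - 3*k^4 + 9*k^3/2 + 3*k^2 - 11*k/2 - 1/2
(4) = -3.2732*j^5 + 13.094*j^4 - 8.4906*j^3 - 8.3135*j^2 + 5.598*j + 2.8702
(5) = x^5 - 7*x^4 + 6*I*x^4 + 43*x^3 - 42*I*x^3 - 301*x^2 + 216*I*x^2 + 252*x - 1512*I*x - 1764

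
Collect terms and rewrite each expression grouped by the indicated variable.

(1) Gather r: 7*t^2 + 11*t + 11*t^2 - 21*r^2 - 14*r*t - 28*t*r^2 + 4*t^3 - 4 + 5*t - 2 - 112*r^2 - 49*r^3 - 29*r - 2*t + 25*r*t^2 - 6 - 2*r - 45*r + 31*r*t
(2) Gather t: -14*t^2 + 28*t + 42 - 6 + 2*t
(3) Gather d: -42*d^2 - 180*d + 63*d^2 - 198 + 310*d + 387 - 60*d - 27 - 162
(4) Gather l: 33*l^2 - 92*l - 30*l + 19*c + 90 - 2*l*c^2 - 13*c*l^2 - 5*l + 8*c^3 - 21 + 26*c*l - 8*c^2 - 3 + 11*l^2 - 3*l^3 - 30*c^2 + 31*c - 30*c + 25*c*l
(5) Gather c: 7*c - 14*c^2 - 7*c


(1) = -49*r^3 + r^2*(-28*t - 133) + r*(25*t^2 + 17*t - 76) + 4*t^3 + 18*t^2 + 14*t - 12
(2) = -14*t^2 + 30*t + 36
(3) = 21*d^2 + 70*d
(4) = 8*c^3 - 38*c^2 + 20*c - 3*l^3 + l^2*(44 - 13*c) + l*(-2*c^2 + 51*c - 127) + 66
(5) = -14*c^2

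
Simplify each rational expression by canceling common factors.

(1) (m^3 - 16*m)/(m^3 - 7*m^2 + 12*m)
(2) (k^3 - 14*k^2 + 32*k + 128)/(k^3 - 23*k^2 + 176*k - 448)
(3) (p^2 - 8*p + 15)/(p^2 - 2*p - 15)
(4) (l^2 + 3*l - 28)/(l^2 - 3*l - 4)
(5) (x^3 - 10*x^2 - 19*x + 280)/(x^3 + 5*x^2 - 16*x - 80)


(1) = (m + 4)/(m - 3)
(2) = (k + 2)/(k - 7)
(3) = (p - 3)/(p + 3)
(4) = (l + 7)/(l + 1)
(5) = (x^2 - 15*x + 56)/(x^2 - 16)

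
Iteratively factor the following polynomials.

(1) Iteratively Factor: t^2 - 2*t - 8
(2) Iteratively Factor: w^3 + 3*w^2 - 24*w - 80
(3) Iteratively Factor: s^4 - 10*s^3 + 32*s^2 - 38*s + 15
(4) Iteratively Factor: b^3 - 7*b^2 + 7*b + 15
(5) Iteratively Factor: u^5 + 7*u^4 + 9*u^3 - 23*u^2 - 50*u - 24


(1) = (t - 4)*(t + 2)
(2) = (w - 5)*(w^2 + 8*w + 16) = (w - 5)*(w + 4)*(w + 4)
(3) = (s - 1)*(s^3 - 9*s^2 + 23*s - 15) = (s - 5)*(s - 1)*(s^2 - 4*s + 3) = (s - 5)*(s - 3)*(s - 1)*(s - 1)
(4) = (b + 1)*(b^2 - 8*b + 15) = (b - 5)*(b + 1)*(b - 3)
(5) = (u - 2)*(u^4 + 9*u^3 + 27*u^2 + 31*u + 12) = (u - 2)*(u + 4)*(u^3 + 5*u^2 + 7*u + 3) = (u - 2)*(u + 1)*(u + 4)*(u^2 + 4*u + 3) = (u - 2)*(u + 1)^2*(u + 4)*(u + 3)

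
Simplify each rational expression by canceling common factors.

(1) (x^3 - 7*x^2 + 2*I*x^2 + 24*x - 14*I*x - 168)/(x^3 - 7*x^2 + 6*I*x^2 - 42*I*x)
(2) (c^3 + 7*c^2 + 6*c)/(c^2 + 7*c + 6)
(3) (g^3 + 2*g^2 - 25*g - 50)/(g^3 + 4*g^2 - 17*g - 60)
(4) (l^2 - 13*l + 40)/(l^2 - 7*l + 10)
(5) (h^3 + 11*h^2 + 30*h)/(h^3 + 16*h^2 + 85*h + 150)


(1) = (x - 4*I)/x
(2) = c
(3) = (g^2 - 3*g - 10)/(g^2 - g - 12)
(4) = (l - 8)/(l - 2)
(5) = h/(h + 5)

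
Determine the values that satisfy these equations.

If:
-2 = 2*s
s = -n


Then:
n = 1
s = -1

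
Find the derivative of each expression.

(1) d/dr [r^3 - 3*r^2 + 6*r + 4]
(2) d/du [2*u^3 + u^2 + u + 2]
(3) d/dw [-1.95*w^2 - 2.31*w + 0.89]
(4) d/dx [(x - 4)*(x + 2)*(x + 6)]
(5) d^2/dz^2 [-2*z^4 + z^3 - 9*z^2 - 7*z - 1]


(1) = 3*r^2 - 6*r + 6
(2) = 6*u^2 + 2*u + 1
(3) = -3.9*w - 2.31
(4) = 3*x^2 + 8*x - 20
(5) = -24*z^2 + 6*z - 18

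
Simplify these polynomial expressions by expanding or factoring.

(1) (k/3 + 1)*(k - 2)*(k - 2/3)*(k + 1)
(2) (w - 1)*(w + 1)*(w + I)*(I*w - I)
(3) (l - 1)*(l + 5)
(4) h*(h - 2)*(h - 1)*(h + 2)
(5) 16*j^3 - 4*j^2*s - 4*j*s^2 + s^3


(1) = k^4/3 + 4*k^3/9 - 19*k^2/9 - 8*k/9 + 4/3
(2) = I*w^4 - w^3 - I*w^3 + w^2 - I*w^2 + w + I*w - 1
(3) = l^2 + 4*l - 5
(4) = h^4 - h^3 - 4*h^2 + 4*h
(5) = (-4*j + s)*(-2*j + s)*(2*j + s)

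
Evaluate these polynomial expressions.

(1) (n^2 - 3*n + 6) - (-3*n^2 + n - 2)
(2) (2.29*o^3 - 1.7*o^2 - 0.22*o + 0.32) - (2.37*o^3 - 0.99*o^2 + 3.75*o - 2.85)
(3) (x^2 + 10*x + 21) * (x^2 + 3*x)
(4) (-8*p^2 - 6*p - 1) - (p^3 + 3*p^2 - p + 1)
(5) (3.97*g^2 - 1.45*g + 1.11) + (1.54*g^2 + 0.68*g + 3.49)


(1) = 4*n^2 - 4*n + 8
(2) = -0.08*o^3 - 0.71*o^2 - 3.97*o + 3.17
(3) = x^4 + 13*x^3 + 51*x^2 + 63*x
(4) = -p^3 - 11*p^2 - 5*p - 2
(5) = 5.51*g^2 - 0.77*g + 4.6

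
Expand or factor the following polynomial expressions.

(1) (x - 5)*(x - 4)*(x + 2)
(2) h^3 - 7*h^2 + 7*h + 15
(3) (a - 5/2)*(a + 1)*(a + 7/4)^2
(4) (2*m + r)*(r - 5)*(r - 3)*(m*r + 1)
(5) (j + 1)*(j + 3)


(1) = x^3 - 7*x^2 + 2*x + 40
(2) = (h - 5)*(h - 3)*(h + 1)
(3) = a^4 + 2*a^3 - 75*a^2/16 - 427*a/32 - 245/32
(4) = 2*m^2*r^3 - 16*m^2*r^2 + 30*m^2*r + m*r^4 - 8*m*r^3 + 17*m*r^2 - 16*m*r + 30*m + r^3 - 8*r^2 + 15*r
(5) = j^2 + 4*j + 3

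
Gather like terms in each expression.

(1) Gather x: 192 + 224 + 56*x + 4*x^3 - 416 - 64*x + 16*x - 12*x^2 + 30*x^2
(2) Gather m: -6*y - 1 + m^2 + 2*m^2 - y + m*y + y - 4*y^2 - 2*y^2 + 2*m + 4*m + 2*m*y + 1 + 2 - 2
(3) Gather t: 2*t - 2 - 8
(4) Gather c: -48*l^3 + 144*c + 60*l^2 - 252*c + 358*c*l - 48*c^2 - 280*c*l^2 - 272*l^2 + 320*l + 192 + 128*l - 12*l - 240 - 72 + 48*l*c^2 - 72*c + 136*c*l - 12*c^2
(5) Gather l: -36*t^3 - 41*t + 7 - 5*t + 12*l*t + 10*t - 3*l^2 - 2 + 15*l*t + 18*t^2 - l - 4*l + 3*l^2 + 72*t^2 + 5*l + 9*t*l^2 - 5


(1) = 4*x^3 + 18*x^2 + 8*x
(2) = 3*m^2 + m*(3*y + 6) - 6*y^2 - 6*y
(3) = 2*t - 10
(4) = c^2*(48*l - 60) + c*(-280*l^2 + 494*l - 180) - 48*l^3 - 212*l^2 + 436*l - 120
(5) = 9*l^2*t + 27*l*t - 36*t^3 + 90*t^2 - 36*t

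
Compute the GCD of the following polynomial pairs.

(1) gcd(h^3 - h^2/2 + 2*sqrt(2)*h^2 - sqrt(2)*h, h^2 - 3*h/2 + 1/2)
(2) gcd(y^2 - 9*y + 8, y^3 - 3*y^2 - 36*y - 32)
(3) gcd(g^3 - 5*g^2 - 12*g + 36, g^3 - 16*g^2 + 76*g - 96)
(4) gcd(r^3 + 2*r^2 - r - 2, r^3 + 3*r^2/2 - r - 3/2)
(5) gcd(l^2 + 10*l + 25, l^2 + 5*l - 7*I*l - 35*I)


(1) = gcd(h*(h - 1/2)*(h + 2*sqrt(2)), (h - 1)*(h - 1/2)) = h - 1/2
(2) = y - 8
(3) = g^2 - 8*g + 12
(4) = gcd((r - 1)*(r + 1)*(r + 2), (r - 1)*(r + 1)*(r + 3/2)) = r^2 - 1
(5) = gcd((l + 5)^2, (l + 5)*(l - 7*I)) = l + 5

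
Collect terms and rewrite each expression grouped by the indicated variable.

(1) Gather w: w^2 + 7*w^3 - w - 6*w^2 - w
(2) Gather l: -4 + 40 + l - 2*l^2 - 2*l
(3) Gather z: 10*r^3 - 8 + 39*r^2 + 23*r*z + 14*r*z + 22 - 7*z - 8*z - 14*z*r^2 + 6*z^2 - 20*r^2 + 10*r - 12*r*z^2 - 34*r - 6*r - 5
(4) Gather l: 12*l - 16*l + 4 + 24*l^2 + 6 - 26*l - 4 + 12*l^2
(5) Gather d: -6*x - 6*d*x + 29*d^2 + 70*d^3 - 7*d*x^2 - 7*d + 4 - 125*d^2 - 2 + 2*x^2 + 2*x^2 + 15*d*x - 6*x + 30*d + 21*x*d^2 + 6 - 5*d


(1) = 7*w^3 - 5*w^2 - 2*w
(2) = -2*l^2 - l + 36
(3) = 10*r^3 + 19*r^2 - 30*r + z^2*(6 - 12*r) + z*(-14*r^2 + 37*r - 15) + 9
(4) = 36*l^2 - 30*l + 6
(5) = 70*d^3 + d^2*(21*x - 96) + d*(-7*x^2 + 9*x + 18) + 4*x^2 - 12*x + 8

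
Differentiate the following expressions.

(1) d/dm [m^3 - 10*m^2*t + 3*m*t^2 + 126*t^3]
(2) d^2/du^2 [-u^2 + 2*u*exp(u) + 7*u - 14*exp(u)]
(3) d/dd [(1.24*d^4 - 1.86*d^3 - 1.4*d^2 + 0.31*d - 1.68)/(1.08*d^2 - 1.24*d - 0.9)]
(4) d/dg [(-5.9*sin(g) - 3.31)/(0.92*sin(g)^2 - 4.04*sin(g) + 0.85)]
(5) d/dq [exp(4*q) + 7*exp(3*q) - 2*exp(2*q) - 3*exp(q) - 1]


(1) = 3*m^2 - 20*m*t + 3*t^2
(2) = 2*u*exp(u) - 10*exp(u) - 2
(3) = (2.6784*d^5 - 6.6216*d^4 + 0.1488*d^3 + 6.4232*d^2 + 6.1488*d - 2.3622)/(1.1664*d^4 - 2.6784*d^3 - 0.4064*d^2 + 2.232*d + 0.81)
(4) = (5.428*sin(g)^2 + 6.0904*sin(g) - 18.3874)*cos(g)/(0.8464*sin(g)^4 - 7.4336*sin(g)^3 + 17.8856*sin(g)^2 - 6.868*sin(g) + 0.7225)
(5) = (4*exp(3*q) + 21*exp(2*q) - 4*exp(q) - 3)*exp(q)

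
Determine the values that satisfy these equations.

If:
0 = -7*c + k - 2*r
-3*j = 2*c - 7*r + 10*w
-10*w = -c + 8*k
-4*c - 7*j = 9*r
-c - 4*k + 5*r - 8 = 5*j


Then:
c = -376/1557
j = -770/1557
k = -1100/1557
r = 766/1557
w = 468/865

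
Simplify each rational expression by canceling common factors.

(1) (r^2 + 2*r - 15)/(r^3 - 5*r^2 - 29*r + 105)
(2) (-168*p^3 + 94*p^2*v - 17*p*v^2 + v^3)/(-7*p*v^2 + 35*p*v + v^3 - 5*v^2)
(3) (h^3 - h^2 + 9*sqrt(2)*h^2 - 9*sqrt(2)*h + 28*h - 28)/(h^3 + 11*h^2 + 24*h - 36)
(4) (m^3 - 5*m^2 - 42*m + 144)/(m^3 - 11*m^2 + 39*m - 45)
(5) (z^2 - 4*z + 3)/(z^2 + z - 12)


(1) = 1/(r - 7)
(2) = (24*p^2 - 10*p*v + v^2)/(v^2 - 5*v)
(3) = (h^2 + 9*sqrt(2)*h + 28)/(h^2 + 12*h + 36)
(4) = (m^2 - 2*m - 48)/(m^2 - 8*m + 15)
(5) = (z - 1)/(z + 4)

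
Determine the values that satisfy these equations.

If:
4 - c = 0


Then:
c = 4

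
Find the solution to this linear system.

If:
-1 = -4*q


Then:
q = 1/4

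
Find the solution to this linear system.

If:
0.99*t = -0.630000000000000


Then:
t = -0.64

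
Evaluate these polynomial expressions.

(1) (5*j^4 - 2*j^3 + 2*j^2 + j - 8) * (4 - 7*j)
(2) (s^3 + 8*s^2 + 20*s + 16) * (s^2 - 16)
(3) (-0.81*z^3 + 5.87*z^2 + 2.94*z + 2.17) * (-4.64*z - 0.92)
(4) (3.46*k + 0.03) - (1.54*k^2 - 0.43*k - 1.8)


(1) = -35*j^5 + 34*j^4 - 22*j^3 + j^2 + 60*j - 32
(2) = s^5 + 8*s^4 + 4*s^3 - 112*s^2 - 320*s - 256
(3) = 3.7584*z^4 - 26.4916*z^3 - 19.042*z^2 - 12.7736*z - 1.9964
(4) = -1.54*k^2 + 3.89*k + 1.83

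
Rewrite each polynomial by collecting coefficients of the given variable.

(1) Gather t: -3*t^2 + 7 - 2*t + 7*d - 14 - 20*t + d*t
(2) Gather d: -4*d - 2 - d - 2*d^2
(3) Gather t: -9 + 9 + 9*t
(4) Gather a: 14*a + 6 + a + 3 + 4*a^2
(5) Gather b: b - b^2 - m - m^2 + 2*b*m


(1) = 7*d - 3*t^2 + t*(d - 22) - 7
(2) = -2*d^2 - 5*d - 2
(3) = 9*t
(4) = 4*a^2 + 15*a + 9
(5) = -b^2 + b*(2*m + 1) - m^2 - m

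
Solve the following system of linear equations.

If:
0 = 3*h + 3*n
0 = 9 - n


Then:
h = -9
n = 9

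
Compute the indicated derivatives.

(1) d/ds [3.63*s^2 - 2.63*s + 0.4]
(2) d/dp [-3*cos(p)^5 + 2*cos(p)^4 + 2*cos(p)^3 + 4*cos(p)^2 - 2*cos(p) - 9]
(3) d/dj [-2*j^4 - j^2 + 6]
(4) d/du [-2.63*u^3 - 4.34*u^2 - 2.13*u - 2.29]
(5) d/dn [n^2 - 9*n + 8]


(1) = 7.26*s - 2.63
(2) = (15*cos(p)^4 - 8*cos(p)^3 - 6*cos(p)^2 - 8*cos(p) + 2)*sin(p)
(3) = -8*j^3 - 2*j
(4) = -7.89*u^2 - 8.68*u - 2.13
(5) = 2*n - 9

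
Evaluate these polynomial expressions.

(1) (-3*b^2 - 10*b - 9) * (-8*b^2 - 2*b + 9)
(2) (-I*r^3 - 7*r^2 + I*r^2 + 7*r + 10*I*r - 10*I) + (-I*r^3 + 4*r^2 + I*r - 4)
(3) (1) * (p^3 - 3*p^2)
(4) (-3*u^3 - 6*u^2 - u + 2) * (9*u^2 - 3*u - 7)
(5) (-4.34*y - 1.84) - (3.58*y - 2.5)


(1) = 24*b^4 + 86*b^3 + 65*b^2 - 72*b - 81
(2) = -2*I*r^3 - 3*r^2 + I*r^2 + 7*r + 11*I*r - 4 - 10*I
(3) = p^3 - 3*p^2
(4) = -27*u^5 - 45*u^4 + 30*u^3 + 63*u^2 + u - 14
(5) = 0.66 - 7.92*y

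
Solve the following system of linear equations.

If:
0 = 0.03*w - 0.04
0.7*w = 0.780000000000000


Then:
No Solution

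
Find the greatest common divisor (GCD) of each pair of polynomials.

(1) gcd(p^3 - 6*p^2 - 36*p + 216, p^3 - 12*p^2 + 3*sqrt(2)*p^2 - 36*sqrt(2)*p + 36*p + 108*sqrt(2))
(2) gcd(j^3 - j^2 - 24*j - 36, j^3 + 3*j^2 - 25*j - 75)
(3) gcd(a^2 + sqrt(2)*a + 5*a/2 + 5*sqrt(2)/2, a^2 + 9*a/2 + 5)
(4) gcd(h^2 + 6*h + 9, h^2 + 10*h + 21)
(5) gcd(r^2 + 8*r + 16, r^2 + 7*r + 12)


(1) = gcd((p - 6)^2*(p + 6), (p - 6)^2*(p + 3*sqrt(2))) = p^2 - 12*p + 36
(2) = gcd((j - 6)*(j + 2)*(j + 3), (j - 5)*(j + 3)*(j + 5)) = j + 3
(3) = gcd((a + 5/2)*(a + sqrt(2)), (a + 2)*(a + 5/2)) = a + 5/2
(4) = h + 3
(5) = gcd((r + 4)^2, (r + 3)*(r + 4)) = r + 4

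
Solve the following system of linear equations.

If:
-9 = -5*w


Then:
w = 9/5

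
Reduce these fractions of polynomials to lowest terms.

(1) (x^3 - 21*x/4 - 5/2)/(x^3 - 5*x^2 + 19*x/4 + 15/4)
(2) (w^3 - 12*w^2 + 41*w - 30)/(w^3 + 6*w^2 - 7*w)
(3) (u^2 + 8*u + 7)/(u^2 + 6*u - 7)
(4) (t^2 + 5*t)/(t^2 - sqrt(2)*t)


(1) = (x + 2)/(x - 3)
(2) = (w^2 - 11*w + 30)/(w^2 + 7*w)
(3) = (u + 1)/(u - 1)
(4) = (t + 5)/(t - sqrt(2))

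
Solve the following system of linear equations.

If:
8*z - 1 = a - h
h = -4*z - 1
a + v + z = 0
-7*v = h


Then:
a = -2/3
h = -7/3
v = 1/3
z = 1/3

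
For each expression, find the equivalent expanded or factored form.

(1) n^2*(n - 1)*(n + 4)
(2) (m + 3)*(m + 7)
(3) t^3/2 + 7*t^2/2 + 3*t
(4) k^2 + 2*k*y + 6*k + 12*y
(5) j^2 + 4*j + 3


(1) = n^4 + 3*n^3 - 4*n^2
(2) = m^2 + 10*m + 21
(3) = t*(t/2 + 1/2)*(t + 6)
(4) = (k + 6)*(k + 2*y)
(5) = (j + 1)*(j + 3)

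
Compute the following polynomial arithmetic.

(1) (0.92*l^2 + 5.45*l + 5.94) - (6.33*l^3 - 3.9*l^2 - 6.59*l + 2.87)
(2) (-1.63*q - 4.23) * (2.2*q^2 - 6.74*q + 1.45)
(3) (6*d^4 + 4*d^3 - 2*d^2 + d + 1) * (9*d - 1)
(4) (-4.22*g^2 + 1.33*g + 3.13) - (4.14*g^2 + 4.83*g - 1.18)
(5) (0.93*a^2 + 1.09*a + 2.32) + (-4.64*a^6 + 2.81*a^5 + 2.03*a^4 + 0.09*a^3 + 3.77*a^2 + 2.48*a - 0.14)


(1) = -6.33*l^3 + 4.82*l^2 + 12.04*l + 3.07
(2) = -3.586*q^3 + 1.6802*q^2 + 26.1467*q - 6.1335
(3) = 54*d^5 + 30*d^4 - 22*d^3 + 11*d^2 + 8*d - 1
(4) = -8.36*g^2 - 3.5*g + 4.31
(5) = -4.64*a^6 + 2.81*a^5 + 2.03*a^4 + 0.09*a^3 + 4.7*a^2 + 3.57*a + 2.18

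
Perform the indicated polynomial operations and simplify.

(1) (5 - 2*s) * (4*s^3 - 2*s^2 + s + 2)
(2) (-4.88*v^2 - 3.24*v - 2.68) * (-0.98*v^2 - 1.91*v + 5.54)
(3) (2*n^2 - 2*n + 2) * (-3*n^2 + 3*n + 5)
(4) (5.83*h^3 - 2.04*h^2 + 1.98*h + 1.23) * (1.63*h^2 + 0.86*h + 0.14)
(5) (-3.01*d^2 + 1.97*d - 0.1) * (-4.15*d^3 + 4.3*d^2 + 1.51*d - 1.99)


(1) = -8*s^4 + 24*s^3 - 12*s^2 + s + 10
(2) = 4.7824*v^4 + 12.496*v^3 - 18.2204*v^2 - 12.8308*v - 14.8472
(3) = -6*n^4 + 12*n^3 - 2*n^2 - 4*n + 10
(4) = 9.5029*h^5 + 1.6886*h^4 + 2.2892*h^3 + 3.4221*h^2 + 1.335*h + 0.1722
(5) = 12.4915*d^5 - 21.1185*d^4 + 4.3409*d^3 + 8.5346*d^2 - 4.0713*d + 0.199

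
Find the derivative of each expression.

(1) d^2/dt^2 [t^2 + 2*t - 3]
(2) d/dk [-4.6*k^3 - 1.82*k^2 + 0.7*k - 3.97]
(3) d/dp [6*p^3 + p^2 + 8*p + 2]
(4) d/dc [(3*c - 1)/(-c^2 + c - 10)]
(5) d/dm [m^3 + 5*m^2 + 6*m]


(1) = 2
(2) = -13.8*k^2 - 3.64*k + 0.7
(3) = 18*p^2 + 2*p + 8
(4) = (-3*c^2 + 3*c + (2*c - 1)*(3*c - 1) - 30)/(c^2 - c + 10)^2
(5) = 3*m^2 + 10*m + 6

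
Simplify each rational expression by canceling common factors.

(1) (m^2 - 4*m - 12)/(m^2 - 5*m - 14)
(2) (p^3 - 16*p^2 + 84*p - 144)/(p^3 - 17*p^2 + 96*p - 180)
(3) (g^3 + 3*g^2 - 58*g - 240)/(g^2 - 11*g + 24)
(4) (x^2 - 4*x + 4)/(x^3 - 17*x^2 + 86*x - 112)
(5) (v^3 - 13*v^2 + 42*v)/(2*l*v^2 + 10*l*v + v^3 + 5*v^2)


(1) = (m - 6)/(m - 7)
(2) = (p - 4)/(p - 5)
(3) = (g^2 + 11*g + 30)/(g - 3)
(4) = (x - 2)/(x^2 - 15*x + 56)
(5) = (v^2 - 13*v + 42)/(2*l*v + 10*l + v^2 + 5*v)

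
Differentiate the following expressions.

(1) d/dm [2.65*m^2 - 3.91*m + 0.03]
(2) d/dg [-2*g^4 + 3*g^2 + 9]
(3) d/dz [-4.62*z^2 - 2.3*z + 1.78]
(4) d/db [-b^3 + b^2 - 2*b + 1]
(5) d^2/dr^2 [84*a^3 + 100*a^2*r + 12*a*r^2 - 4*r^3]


(1) = 5.3*m - 3.91
(2) = -8*g^3 + 6*g
(3) = -9.24*z - 2.3
(4) = -3*b^2 + 2*b - 2
(5) = 24*a - 24*r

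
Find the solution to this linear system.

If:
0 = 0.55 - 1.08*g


Then:
g = 0.51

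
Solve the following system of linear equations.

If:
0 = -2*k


Then:
k = 0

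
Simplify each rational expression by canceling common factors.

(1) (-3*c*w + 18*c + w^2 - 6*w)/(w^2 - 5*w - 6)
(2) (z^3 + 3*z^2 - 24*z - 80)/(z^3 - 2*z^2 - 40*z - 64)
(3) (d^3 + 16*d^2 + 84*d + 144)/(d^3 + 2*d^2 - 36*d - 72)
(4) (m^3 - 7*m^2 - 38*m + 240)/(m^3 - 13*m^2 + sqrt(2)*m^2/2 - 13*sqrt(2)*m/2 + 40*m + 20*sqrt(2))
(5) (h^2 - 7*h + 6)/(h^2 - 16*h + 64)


(1) = (-3*c + w)/(w + 1)
(2) = (z^2 - z - 20)/(z^2 - 6*z - 16)
(3) = (d^2 + 10*d + 24)/(d^2 - 4*d - 12)
(4) = (2*m + 12)/(2*m + sqrt(2))
(5) = (h^2 - 7*h + 6)/(h^2 - 16*h + 64)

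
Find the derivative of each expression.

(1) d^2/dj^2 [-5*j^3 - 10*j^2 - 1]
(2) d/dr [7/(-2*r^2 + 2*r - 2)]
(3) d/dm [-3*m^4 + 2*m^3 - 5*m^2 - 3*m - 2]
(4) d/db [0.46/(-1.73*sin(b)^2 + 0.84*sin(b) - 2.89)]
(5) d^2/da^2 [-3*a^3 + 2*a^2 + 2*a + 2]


(1) = -30*j - 20
(2) = 7*(2*r - 1)/(2*(r^2 - r + 1)^2)
(3) = -12*m^3 + 6*m^2 - 10*m - 3
(4) = (1.5916*sin(b) - 0.3864)*cos(b)/(1.73*sin(b)^2 - 0.84*sin(b) + 2.89)^2
(5) = 4 - 18*a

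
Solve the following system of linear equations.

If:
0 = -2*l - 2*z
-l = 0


Then:
l = 0
z = 0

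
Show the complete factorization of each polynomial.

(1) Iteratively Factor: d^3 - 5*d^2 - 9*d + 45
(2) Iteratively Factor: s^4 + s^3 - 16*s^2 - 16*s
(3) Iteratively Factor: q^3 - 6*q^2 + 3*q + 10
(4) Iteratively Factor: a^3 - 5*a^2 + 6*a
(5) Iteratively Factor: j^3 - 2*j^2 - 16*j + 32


(1) = (d - 5)*(d^2 - 9) = (d - 5)*(d - 3)*(d + 3)
(2) = (s + 1)*(s^3 - 16*s) = (s - 4)*(s + 1)*(s^2 + 4*s) = s*(s - 4)*(s + 1)*(s + 4)
(3) = (q - 2)*(q^2 - 4*q - 5) = (q - 5)*(q - 2)*(q + 1)
(4) = (a - 3)*(a^2 - 2*a) = (a - 3)*(a - 2)*(a)
(5) = (j - 4)*(j^2 + 2*j - 8) = (j - 4)*(j + 4)*(j - 2)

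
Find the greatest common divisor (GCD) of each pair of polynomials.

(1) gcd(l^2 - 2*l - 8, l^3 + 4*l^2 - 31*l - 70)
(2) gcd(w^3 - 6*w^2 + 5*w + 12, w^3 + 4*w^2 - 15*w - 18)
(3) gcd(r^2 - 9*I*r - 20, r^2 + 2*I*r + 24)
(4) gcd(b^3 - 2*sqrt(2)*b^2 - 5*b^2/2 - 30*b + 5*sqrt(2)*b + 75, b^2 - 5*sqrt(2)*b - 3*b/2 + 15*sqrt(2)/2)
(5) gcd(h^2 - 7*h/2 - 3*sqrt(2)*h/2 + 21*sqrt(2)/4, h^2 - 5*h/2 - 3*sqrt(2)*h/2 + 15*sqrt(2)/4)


(1) = gcd((l - 4)*(l + 2), (l - 5)*(l + 2)*(l + 7)) = l + 2
(2) = gcd((w - 4)*(w - 3)*(w + 1), (w - 3)*(w + 1)*(w + 6)) = w^2 - 2*w - 3
(3) = r - 4*I
(4) = gcd((b - 5/2)*(b - 5*sqrt(2))*(b + 3*sqrt(2)), (b - 3/2)*(b - 5*sqrt(2))) = b - 5*sqrt(2)
(5) = h - 3*sqrt(2)/2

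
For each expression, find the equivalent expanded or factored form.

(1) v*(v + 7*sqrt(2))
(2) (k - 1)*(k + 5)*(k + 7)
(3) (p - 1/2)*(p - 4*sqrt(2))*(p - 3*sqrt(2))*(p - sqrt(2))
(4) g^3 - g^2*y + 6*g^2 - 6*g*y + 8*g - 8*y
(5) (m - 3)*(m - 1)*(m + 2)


(1) = v^2 + 7*sqrt(2)*v
(2) = k^3 + 11*k^2 + 23*k - 35
(3) = p^4 - 8*sqrt(2)*p^3 - p^3/2 + 4*sqrt(2)*p^2 + 38*p^2 - 24*sqrt(2)*p - 19*p + 12*sqrt(2)
(4) = (g + 2)*(g + 4)*(g - y)
(5) = m^3 - 2*m^2 - 5*m + 6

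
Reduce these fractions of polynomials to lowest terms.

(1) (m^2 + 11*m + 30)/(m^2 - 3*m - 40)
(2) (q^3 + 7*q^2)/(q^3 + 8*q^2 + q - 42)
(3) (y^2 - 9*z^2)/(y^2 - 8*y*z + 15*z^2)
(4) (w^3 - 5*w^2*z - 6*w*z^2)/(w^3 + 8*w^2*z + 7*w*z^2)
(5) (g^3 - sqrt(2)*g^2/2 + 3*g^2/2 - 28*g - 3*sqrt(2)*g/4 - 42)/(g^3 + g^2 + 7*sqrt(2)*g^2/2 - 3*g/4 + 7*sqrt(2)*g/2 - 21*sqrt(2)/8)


(1) = (m + 6)/(m - 8)
(2) = q^2/(q^2 + q - 6)
(3) = (y + 3*z)/(y - 5*z)
(4) = (w - 6*z)/(w + 7*z)
(5) = (32*g - 128*sqrt(2))/(32*g - 16)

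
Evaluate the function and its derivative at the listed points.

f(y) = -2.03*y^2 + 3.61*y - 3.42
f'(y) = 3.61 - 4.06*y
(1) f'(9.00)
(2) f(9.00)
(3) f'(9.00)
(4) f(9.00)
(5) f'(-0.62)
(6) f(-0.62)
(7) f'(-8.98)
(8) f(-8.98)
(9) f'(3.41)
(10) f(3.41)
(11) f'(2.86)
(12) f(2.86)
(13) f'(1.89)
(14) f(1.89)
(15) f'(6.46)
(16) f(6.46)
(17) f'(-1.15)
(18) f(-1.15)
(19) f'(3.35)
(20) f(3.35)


(1) = -32.93
(2) = -135.36
(3) = -32.93
(4) = -135.36
(5) = 6.13
(6) = -6.44
(7) = 40.07
(8) = -199.54
(9) = -10.23
(10) = -14.71
(11) = -8.00
(12) = -9.70
(13) = -4.06
(14) = -3.85
(15) = -22.62
(16) = -64.81
(17) = 8.28
(18) = -10.26
(19) = -9.99
(20) = -14.11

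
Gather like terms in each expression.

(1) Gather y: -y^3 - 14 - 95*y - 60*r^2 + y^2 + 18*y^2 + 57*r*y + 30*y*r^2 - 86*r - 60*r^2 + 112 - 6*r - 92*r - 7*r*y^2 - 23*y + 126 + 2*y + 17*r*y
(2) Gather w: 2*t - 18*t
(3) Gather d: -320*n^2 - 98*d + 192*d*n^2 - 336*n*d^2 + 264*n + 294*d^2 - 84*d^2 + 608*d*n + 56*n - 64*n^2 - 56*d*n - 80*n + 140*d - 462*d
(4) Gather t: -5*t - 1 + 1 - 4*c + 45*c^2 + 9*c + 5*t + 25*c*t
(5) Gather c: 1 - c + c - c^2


(1) = -120*r^2 - 184*r - y^3 + y^2*(19 - 7*r) + y*(30*r^2 + 74*r - 116) + 224
(2) = -16*t
(3) = d^2*(210 - 336*n) + d*(192*n^2 + 552*n - 420) - 384*n^2 + 240*n
(4) = 45*c^2 + 25*c*t + 5*c
(5) = 1 - c^2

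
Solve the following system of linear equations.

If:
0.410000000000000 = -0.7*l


Then:
l = -0.59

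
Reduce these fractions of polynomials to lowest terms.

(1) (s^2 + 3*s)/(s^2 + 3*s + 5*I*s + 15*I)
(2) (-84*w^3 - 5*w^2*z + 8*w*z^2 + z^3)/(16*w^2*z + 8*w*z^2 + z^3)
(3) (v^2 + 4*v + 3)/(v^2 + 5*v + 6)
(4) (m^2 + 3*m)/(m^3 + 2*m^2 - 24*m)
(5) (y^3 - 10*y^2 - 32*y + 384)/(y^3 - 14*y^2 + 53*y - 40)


(1) = s/(s + 5*I)
(2) = (-21*w^2 + 4*w*z + z^2)/(4*w*z + z^2)
(3) = (v + 1)/(v + 2)
(4) = (m + 3)/(m^2 + 2*m - 24)
(5) = (y^2 - 2*y - 48)/(y^2 - 6*y + 5)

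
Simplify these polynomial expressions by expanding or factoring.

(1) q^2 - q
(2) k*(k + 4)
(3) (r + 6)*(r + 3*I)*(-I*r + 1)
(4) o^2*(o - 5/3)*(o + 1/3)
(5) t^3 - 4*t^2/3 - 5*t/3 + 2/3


(1) = q*(q - 1)
(2) = k^2 + 4*k
(3) = -I*r^3 + 4*r^2 - 6*I*r^2 + 24*r + 3*I*r + 18*I
(4) = o^4 - 4*o^3/3 - 5*o^2/9
(5) = (t - 2)*(t - 1/3)*(t + 1)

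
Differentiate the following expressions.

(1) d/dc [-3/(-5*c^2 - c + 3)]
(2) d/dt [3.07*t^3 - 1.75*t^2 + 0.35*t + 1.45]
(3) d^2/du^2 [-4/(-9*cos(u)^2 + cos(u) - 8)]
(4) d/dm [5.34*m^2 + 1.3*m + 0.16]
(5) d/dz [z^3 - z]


(1) = 3*(-10*c - 1)/(5*c^2 + c - 3)^2
(2) = 9.21*t^2 - 3.5*t + 0.35
(3) = 4*(324*sin(u)^4 + 125*sin(u)^2 + 167*cos(u)/4 - 27*cos(3*u)/4 - 307)/(9*sin(u)^2 + cos(u) - 17)^3
(4) = 10.68*m + 1.3
(5) = 3*z^2 - 1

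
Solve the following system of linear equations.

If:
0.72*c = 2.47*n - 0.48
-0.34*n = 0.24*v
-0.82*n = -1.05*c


Then:
c = 0.20
n = 0.25
v = -0.36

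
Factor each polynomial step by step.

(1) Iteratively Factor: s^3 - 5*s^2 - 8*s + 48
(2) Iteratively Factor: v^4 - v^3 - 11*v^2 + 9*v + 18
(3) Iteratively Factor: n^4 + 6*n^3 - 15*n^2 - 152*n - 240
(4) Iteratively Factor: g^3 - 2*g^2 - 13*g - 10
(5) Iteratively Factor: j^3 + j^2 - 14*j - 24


(1) = (s - 4)*(s^2 - s - 12) = (s - 4)*(s + 3)*(s - 4)
(2) = (v + 1)*(v^3 - 2*v^2 - 9*v + 18) = (v + 1)*(v + 3)*(v^2 - 5*v + 6) = (v - 3)*(v + 1)*(v + 3)*(v - 2)
(3) = (n + 3)*(n^3 + 3*n^2 - 24*n - 80) = (n - 5)*(n + 3)*(n^2 + 8*n + 16) = (n - 5)*(n + 3)*(n + 4)*(n + 4)
(4) = (g + 1)*(g^2 - 3*g - 10) = (g + 1)*(g + 2)*(g - 5)
(5) = (j + 2)*(j^2 - j - 12) = (j - 4)*(j + 2)*(j + 3)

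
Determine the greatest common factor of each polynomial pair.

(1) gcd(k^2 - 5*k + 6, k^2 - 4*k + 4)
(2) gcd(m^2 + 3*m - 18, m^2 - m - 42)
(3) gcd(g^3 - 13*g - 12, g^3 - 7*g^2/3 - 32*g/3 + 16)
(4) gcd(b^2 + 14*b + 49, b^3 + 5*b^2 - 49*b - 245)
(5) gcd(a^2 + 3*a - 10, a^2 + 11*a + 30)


(1) = k - 2
(2) = m + 6
(3) = gcd((g - 4)*(g + 1)*(g + 3), (g - 4)*(g - 4/3)*(g + 3)) = g^2 - g - 12
(4) = gcd((b + 7)^2, (b - 7)*(b + 5)*(b + 7)) = b + 7
(5) = a + 5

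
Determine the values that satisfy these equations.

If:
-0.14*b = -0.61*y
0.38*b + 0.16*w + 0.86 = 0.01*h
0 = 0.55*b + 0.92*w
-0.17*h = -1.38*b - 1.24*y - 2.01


Then:
b = -3.98
h = -27.14
w = 2.38
y = -0.91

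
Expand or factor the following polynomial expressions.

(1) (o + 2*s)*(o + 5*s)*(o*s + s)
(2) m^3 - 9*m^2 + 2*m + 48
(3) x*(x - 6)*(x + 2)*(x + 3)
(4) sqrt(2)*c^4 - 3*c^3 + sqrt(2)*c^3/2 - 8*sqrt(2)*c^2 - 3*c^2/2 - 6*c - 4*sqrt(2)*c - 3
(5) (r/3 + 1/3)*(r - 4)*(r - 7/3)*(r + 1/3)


(1) = o^3*s + 7*o^2*s^2 + o^2*s + 10*o*s^3 + 7*o*s^2 + 10*s^3
(2) = (m - 8)*(m - 3)*(m + 2)
(3) = x^4 - x^3 - 24*x^2 - 36*x
(4) = (c + 1/2)*(c - 3*sqrt(2))*(c + sqrt(2))*(sqrt(2)*c + 1)
(5) = r^4/3 - 5*r^3/3 + 11*r^2/27 + 31*r/9 + 28/27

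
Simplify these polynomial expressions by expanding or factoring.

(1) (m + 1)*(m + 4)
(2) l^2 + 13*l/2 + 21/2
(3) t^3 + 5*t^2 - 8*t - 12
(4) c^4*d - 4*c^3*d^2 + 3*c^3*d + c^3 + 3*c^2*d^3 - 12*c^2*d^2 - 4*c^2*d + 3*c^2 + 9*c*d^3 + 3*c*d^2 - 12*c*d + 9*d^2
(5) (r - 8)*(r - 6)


(1) = m^2 + 5*m + 4
(2) = (l + 3)*(l + 7/2)
(3) = (t - 2)*(t + 1)*(t + 6)
(4) = (c + 3)*(c - 3*d)*(c - d)*(c*d + 1)
(5) = r^2 - 14*r + 48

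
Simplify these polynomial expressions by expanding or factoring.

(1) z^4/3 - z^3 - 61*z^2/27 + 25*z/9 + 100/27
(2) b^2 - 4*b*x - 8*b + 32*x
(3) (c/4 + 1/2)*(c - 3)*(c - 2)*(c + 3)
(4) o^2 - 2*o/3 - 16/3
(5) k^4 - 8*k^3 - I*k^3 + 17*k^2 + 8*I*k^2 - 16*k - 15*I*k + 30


(1) = (z/3 + 1/3)*(z - 4)*(z - 5/3)*(z + 5/3)
(2) = (b - 8)*(b - 4*x)
(3) = c^4/4 - 13*c^2/4 + 9
(4) = (o - 8/3)*(o + 2)
(5) = (k - 5)*(k - 3)*(k - 2*I)*(k + I)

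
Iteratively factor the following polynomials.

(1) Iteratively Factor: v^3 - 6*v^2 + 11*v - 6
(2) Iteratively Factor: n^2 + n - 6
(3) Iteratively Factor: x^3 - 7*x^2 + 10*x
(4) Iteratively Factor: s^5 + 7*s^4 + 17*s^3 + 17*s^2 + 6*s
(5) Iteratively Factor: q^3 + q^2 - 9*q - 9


(1) = (v - 3)*(v^2 - 3*v + 2) = (v - 3)*(v - 1)*(v - 2)
(2) = (n - 2)*(n + 3)
(3) = (x - 2)*(x^2 - 5*x) = x*(x - 2)*(x - 5)
(4) = (s + 1)*(s^4 + 6*s^3 + 11*s^2 + 6*s) = (s + 1)*(s + 3)*(s^3 + 3*s^2 + 2*s) = (s + 1)*(s + 2)*(s + 3)*(s^2 + s) = s*(s + 1)*(s + 2)*(s + 3)*(s + 1)
(5) = (q - 3)*(q^2 + 4*q + 3) = (q - 3)*(q + 3)*(q + 1)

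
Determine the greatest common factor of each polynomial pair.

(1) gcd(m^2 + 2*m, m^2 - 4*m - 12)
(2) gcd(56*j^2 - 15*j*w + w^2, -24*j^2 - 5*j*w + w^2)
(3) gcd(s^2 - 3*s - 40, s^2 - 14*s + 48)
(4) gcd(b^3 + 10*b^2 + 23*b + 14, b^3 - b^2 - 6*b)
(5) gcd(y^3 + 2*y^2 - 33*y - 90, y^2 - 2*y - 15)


(1) = gcd(m*(m + 2), (m - 6)*(m + 2)) = m + 2
(2) = -8*j + w
(3) = s - 8
(4) = b + 2
(5) = y + 3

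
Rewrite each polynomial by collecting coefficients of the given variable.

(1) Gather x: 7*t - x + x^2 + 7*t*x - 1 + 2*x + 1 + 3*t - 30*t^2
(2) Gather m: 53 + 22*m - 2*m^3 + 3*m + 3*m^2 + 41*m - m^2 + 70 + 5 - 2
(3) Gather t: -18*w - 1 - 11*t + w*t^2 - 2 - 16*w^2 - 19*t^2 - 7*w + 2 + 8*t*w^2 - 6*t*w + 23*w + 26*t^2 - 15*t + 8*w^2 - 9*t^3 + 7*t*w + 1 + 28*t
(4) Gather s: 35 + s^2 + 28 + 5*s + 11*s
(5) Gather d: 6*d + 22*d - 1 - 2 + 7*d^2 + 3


(1) = -30*t^2 + 10*t + x^2 + x*(7*t + 1)
(2) = -2*m^3 + 2*m^2 + 66*m + 126
(3) = -9*t^3 + t^2*(w + 7) + t*(8*w^2 + w + 2) - 8*w^2 - 2*w
(4) = s^2 + 16*s + 63
(5) = 7*d^2 + 28*d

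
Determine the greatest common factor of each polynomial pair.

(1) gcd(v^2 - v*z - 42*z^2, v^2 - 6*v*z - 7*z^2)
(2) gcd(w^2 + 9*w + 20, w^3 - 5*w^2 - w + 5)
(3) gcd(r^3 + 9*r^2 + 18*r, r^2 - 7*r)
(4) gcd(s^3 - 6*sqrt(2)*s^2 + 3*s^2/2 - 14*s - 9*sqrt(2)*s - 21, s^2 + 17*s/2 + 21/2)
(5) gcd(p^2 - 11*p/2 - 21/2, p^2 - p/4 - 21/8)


(1) = gcd((v - 7*z)*(v + 6*z), (v - 7*z)*(v + z)) = -v + 7*z
(2) = gcd((w + 4)*(w + 5), (w - 5)*(w - 1)*(w + 1)) = 1
(3) = r
(4) = gcd((s + 3/2)*(s - 7*sqrt(2))*(s + sqrt(2)), (s + 3/2)*(s + 7)) = s + 3/2
(5) = p + 3/2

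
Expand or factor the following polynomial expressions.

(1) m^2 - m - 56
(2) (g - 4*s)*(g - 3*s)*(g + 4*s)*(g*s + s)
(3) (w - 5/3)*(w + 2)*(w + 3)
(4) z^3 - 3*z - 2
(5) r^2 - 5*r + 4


(1) = (m - 8)*(m + 7)
(2) = g^4*s - 3*g^3*s^2 + g^3*s - 16*g^2*s^3 - 3*g^2*s^2 + 48*g*s^4 - 16*g*s^3 + 48*s^4
(3) = w^3 + 10*w^2/3 - 7*w/3 - 10
(4) = (z - 2)*(z + 1)^2
(5) = (r - 4)*(r - 1)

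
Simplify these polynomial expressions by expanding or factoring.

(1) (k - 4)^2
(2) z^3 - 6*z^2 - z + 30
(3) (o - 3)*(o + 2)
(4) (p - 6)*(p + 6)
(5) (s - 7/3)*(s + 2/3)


(1) = k^2 - 8*k + 16
(2) = (z - 5)*(z - 3)*(z + 2)
(3) = o^2 - o - 6
(4) = p^2 - 36
(5) = s^2 - 5*s/3 - 14/9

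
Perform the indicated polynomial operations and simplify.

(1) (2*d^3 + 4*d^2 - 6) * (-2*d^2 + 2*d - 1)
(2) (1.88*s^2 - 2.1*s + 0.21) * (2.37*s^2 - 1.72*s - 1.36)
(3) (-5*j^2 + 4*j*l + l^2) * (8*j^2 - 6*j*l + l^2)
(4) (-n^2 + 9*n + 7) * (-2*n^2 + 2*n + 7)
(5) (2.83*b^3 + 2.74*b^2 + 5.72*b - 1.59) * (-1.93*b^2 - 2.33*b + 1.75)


(1) = -4*d^5 - 4*d^4 + 6*d^3 + 8*d^2 - 12*d + 6
(2) = 4.4556*s^4 - 8.2106*s^3 + 1.5529*s^2 + 2.4948*s - 0.2856
(3) = -40*j^4 + 62*j^3*l - 21*j^2*l^2 - 2*j*l^3 + l^4
(4) = 2*n^4 - 20*n^3 - 3*n^2 + 77*n + 49
(5) = -5.4619*b^5 - 11.8821*b^4 - 12.4713*b^3 - 5.4639*b^2 + 13.7147*b - 2.7825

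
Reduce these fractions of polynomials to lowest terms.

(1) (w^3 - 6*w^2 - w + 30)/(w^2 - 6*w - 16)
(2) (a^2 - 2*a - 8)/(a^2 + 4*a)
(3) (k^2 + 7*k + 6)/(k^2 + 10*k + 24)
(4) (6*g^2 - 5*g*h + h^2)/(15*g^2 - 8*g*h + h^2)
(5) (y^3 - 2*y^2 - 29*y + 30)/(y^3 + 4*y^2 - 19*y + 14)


(1) = (w^2 - 8*w + 15)/(w - 8)
(2) = (a^2 - 2*a - 8)/(a^2 + 4*a)
(3) = (k + 1)/(k + 4)
(4) = (2*g - h)/(5*g - h)
(5) = (y^2 - y - 30)/(y^2 + 5*y - 14)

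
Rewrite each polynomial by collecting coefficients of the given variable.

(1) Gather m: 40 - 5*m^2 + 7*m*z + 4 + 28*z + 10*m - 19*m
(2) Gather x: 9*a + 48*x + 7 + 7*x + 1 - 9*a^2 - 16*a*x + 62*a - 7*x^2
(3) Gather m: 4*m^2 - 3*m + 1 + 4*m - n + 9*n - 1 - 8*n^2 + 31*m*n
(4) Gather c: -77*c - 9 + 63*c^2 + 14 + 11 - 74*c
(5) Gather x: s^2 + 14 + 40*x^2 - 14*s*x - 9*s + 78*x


(1) = -5*m^2 + m*(7*z - 9) + 28*z + 44
(2) = -9*a^2 + 71*a - 7*x^2 + x*(55 - 16*a) + 8
(3) = 4*m^2 + m*(31*n + 1) - 8*n^2 + 8*n
(4) = 63*c^2 - 151*c + 16
(5) = s^2 - 9*s + 40*x^2 + x*(78 - 14*s) + 14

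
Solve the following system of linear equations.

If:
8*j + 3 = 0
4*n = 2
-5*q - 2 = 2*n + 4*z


Then:
j = -3/8
n = 1/2
q = -4*z/5 - 3/5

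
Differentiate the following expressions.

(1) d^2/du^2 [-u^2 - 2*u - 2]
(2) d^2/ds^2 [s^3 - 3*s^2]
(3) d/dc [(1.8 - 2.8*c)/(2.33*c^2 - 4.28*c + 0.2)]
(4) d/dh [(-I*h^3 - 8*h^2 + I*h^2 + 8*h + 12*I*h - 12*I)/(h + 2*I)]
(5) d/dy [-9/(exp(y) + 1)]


(1) = -2
(2) = 6*s - 6
(3) = (6.524*c^2 - 8.388*c + 7.144)/(5.4289*c^4 - 19.9448*c^3 + 19.2504*c^2 - 1.712*c + 0.04)
(4) = (-2*I*h^3 + h^2*(-2 + I) + h*(-4 - 32*I) - 24 + 28*I)/(h^2 + 4*I*h - 4)
(5) = 9/(4*cosh(y/2)^2)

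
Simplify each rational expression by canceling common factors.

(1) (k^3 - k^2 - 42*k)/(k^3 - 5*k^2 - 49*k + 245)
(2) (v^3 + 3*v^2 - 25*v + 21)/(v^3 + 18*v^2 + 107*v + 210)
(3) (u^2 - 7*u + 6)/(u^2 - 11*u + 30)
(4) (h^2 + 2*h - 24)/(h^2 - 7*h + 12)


(1) = (k^2 + 6*k)/(k^2 + 2*k - 35)
(2) = (v^2 - 4*v + 3)/(v^2 + 11*v + 30)
(3) = (u - 1)/(u - 5)
(4) = (h + 6)/(h - 3)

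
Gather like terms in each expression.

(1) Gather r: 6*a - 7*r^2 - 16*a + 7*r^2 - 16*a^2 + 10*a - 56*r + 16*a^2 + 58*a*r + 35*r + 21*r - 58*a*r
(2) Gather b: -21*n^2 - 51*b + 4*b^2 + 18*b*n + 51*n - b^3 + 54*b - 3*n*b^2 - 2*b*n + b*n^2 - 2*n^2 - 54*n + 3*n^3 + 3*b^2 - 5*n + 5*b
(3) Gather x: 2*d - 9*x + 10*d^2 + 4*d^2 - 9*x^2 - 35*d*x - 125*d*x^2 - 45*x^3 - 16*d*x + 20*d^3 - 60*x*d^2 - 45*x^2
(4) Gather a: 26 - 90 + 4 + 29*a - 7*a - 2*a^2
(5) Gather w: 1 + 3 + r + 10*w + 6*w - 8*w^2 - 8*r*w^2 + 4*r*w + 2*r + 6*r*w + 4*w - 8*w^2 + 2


(1) = 0
(2) = -b^3 + b^2*(7 - 3*n) + b*(n^2 + 16*n + 8) + 3*n^3 - 23*n^2 - 8*n
(3) = 20*d^3 + 14*d^2 + 2*d - 45*x^3 + x^2*(-125*d - 54) + x*(-60*d^2 - 51*d - 9)
(4) = -2*a^2 + 22*a - 60
(5) = 3*r + w^2*(-8*r - 16) + w*(10*r + 20) + 6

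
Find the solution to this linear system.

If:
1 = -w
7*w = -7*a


Then:
a = 1
w = -1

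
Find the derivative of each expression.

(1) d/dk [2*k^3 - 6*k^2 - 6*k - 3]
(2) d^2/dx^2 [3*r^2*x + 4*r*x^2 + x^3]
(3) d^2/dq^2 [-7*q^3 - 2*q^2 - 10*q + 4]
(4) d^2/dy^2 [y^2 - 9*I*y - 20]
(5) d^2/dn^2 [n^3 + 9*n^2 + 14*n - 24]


(1) = 6*k^2 - 12*k - 6
(2) = 8*r + 6*x
(3) = -42*q - 4
(4) = 2
(5) = 6*n + 18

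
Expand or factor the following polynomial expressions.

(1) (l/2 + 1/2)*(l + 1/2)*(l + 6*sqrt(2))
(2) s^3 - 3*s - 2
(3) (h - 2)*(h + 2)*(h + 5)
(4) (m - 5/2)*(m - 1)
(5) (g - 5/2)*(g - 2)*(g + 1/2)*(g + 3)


(1) = l^3/2 + 3*l^2/4 + 3*sqrt(2)*l^2 + l/4 + 9*sqrt(2)*l/2 + 3*sqrt(2)/2
(2) = (s - 2)*(s + 1)^2
(3) = h^3 + 5*h^2 - 4*h - 20
(4) = m^2 - 7*m/2 + 5/2
(5) = g^4 - g^3 - 37*g^2/4 + 43*g/4 + 15/2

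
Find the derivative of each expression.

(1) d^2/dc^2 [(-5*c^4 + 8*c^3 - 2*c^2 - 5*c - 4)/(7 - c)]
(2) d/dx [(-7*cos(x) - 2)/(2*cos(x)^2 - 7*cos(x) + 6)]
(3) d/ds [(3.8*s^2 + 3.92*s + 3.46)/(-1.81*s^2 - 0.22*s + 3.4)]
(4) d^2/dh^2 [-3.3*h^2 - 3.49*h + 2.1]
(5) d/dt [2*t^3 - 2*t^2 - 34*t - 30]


(1) = 2*(15*c^4 - 288*c^3 + 1638*c^2 - 1176*c + 137)/(c^3 - 21*c^2 + 147*c - 343)
(2) = (14*sin(x)^2 - 8*cos(x) + 42)*sin(x)/(-7*cos(x) + cos(2*x) + 7)^2
(3) = (6.2592*s^2 + 38.3652*s + 14.0892)/(3.2761*s^4 + 0.7964*s^3 - 12.2596*s^2 - 1.496*s + 11.56)
(4) = -6.60000000000000
(5) = 6*t^2 - 4*t - 34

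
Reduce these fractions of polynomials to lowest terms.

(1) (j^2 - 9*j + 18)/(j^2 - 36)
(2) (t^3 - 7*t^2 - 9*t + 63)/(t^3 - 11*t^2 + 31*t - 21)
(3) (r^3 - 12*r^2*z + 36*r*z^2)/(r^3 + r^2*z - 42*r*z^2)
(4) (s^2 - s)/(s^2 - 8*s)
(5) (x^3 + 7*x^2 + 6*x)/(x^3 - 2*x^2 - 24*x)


(1) = (j - 3)/(j + 6)
(2) = (t + 3)/(t - 1)
(3) = (r - 6*z)/(r + 7*z)
(4) = (s - 1)/(s - 8)
(5) = (x^2 + 7*x + 6)/(x^2 - 2*x - 24)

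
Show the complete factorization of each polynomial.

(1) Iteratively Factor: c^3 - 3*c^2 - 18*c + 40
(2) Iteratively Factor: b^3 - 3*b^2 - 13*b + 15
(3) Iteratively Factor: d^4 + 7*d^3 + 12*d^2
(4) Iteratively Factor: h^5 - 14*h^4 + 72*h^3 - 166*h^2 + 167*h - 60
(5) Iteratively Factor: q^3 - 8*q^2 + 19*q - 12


(1) = (c + 4)*(c^2 - 7*c + 10) = (c - 2)*(c + 4)*(c - 5)
(2) = (b - 5)*(b^2 + 2*b - 3) = (b - 5)*(b + 3)*(b - 1)
(3) = (d + 4)*(d^3 + 3*d^2) = d*(d + 4)*(d^2 + 3*d) = d*(d + 3)*(d + 4)*(d)
(4) = (h - 1)*(h^4 - 13*h^3 + 59*h^2 - 107*h + 60) = (h - 3)*(h - 1)*(h^3 - 10*h^2 + 29*h - 20) = (h - 3)*(h - 1)^2*(h^2 - 9*h + 20) = (h - 4)*(h - 3)*(h - 1)^2*(h - 5)
(5) = (q - 3)*(q^2 - 5*q + 4) = (q - 3)*(q - 1)*(q - 4)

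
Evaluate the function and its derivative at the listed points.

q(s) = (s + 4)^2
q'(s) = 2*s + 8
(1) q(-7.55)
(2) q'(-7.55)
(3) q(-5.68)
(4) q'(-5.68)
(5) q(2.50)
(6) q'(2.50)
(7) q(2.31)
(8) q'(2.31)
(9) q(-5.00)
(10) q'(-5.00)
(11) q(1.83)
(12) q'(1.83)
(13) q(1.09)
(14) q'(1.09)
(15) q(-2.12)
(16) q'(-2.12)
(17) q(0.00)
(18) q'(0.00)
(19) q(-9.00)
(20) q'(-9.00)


(1) = 12.60
(2) = -7.10
(3) = 2.82
(4) = -3.36
(5) = 42.25
(6) = 13.00
(7) = 39.82
(8) = 12.62
(9) = 1.00
(10) = -2.00
(11) = 33.99
(12) = 11.66
(13) = 25.91
(14) = 10.18
(15) = 3.53
(16) = 3.76
(17) = 16.00
(18) = 8.00
(19) = 25.00
(20) = -10.00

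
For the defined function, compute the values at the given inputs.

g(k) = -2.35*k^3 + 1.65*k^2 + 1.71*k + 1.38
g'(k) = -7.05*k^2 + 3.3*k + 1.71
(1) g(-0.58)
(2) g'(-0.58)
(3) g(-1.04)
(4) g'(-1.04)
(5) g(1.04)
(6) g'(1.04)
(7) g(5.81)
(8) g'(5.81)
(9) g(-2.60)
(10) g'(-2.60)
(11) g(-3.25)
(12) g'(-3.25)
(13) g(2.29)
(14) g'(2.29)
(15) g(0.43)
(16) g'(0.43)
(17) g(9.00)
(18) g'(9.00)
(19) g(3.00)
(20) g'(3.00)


(1) = 1.40
(2) = -2.58
(3) = 4.03
(4) = -9.35
(5) = 2.30
(6) = -2.48
(7) = -393.88
(8) = -217.10
(9) = 49.39
(10) = -54.53
(11) = 93.92
(12) = -83.48
(13) = -14.27
(14) = -27.70
(15) = 2.23
(16) = 1.83
(17) = -1562.73
(18) = -539.64
(19) = -42.09
(20) = -51.84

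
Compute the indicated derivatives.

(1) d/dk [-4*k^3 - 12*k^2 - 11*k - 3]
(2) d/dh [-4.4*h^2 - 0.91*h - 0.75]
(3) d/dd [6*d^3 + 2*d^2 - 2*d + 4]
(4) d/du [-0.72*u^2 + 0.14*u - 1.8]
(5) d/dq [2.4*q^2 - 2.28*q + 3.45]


(1) = -12*k^2 - 24*k - 11
(2) = -8.8*h - 0.91
(3) = 18*d^2 + 4*d - 2
(4) = 0.14 - 1.44*u
(5) = 4.8*q - 2.28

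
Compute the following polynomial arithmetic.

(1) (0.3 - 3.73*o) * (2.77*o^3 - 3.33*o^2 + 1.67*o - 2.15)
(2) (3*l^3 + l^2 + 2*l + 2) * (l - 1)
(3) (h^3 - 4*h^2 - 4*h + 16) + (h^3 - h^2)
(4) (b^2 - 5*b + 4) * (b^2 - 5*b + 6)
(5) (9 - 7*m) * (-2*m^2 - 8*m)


(1) = -10.3321*o^4 + 13.2519*o^3 - 7.2281*o^2 + 8.5205*o - 0.645
(2) = 3*l^4 - 2*l^3 + l^2 - 2
(3) = 2*h^3 - 5*h^2 - 4*h + 16
(4) = b^4 - 10*b^3 + 35*b^2 - 50*b + 24
(5) = 14*m^3 + 38*m^2 - 72*m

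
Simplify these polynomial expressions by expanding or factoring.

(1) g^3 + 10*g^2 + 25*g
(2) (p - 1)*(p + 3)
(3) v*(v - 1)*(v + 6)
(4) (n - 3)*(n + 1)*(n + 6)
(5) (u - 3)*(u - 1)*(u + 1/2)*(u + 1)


(1) = g*(g + 5)^2
(2) = p^2 + 2*p - 3
(3) = v^3 + 5*v^2 - 6*v
(4) = n^3 + 4*n^2 - 15*n - 18
(5) = u^4 - 5*u^3/2 - 5*u^2/2 + 5*u/2 + 3/2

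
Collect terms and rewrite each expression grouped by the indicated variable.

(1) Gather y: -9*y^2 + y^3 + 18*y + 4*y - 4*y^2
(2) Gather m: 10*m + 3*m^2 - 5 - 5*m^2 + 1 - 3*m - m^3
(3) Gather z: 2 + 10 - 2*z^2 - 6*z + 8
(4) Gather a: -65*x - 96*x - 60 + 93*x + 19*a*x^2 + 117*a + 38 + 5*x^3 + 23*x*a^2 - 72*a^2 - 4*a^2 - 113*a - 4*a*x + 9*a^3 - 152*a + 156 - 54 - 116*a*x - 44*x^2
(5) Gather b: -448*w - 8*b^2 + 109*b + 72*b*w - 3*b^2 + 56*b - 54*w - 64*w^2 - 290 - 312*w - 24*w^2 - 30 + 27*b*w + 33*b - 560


(1) = y^3 - 13*y^2 + 22*y
(2) = -m^3 - 2*m^2 + 7*m - 4
(3) = -2*z^2 - 6*z + 20
(4) = 9*a^3 + a^2*(23*x - 76) + a*(19*x^2 - 120*x - 148) + 5*x^3 - 44*x^2 - 68*x + 80
(5) = -11*b^2 + b*(99*w + 198) - 88*w^2 - 814*w - 880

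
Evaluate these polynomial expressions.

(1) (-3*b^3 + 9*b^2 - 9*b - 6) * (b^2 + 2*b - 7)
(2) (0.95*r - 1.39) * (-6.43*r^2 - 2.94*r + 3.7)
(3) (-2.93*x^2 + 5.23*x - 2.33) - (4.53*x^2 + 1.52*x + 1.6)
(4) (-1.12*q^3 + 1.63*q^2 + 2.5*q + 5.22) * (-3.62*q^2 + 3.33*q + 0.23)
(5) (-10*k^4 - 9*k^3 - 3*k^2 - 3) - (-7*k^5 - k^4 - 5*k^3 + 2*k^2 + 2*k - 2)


(1) = -3*b^5 + 3*b^4 + 30*b^3 - 87*b^2 + 51*b + 42
(2) = -6.1085*r^3 + 6.1447*r^2 + 7.6016*r - 5.143
(3) = -7.46*x^2 + 3.71*x - 3.93
(4) = 4.0544*q^5 - 9.6302*q^4 - 3.8797*q^3 - 10.1965*q^2 + 17.9576*q + 1.2006
(5) = 7*k^5 - 9*k^4 - 4*k^3 - 5*k^2 - 2*k - 1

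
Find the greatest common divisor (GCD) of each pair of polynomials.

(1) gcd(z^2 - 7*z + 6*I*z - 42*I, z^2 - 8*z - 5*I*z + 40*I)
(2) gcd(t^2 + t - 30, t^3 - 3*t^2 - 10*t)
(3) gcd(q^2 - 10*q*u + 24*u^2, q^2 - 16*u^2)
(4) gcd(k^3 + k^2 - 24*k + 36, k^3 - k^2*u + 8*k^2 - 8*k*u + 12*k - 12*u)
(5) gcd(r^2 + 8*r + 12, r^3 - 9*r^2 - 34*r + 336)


(1) = 1
(2) = t - 5
(3) = gcd((q - 6*u)*(q - 4*u), (q - 4*u)*(q + 4*u)) = q - 4*u
(4) = gcd((k - 3)*(k - 2)*(k + 6), (k + 2)*(k + 6)*(k - u)) = k + 6
(5) = gcd((r + 2)*(r + 6), (r - 8)*(r - 7)*(r + 6)) = r + 6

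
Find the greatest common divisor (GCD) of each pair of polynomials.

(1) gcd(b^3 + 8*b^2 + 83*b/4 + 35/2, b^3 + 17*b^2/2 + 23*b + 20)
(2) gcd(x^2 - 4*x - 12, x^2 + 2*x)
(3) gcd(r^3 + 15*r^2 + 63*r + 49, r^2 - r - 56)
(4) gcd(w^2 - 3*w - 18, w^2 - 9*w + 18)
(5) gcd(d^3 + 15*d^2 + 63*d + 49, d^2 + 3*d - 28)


(1) = b^2 + 9*b/2 + 5
(2) = gcd((x - 6)*(x + 2), x*(x + 2)) = x + 2
(3) = r + 7
(4) = w - 6
(5) = gcd((d + 1)*(d + 7)^2, (d - 4)*(d + 7)) = d + 7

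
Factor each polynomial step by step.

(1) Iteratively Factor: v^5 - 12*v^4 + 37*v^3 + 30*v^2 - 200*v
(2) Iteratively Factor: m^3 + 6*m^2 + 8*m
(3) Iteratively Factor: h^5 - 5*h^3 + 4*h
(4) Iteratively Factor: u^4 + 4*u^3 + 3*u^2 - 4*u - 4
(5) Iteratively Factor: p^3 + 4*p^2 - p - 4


(1) = (v - 4)*(v^4 - 8*v^3 + 5*v^2 + 50*v) = v*(v - 4)*(v^3 - 8*v^2 + 5*v + 50) = v*(v - 5)*(v - 4)*(v^2 - 3*v - 10) = v*(v - 5)*(v - 4)*(v + 2)*(v - 5)
(2) = (m + 2)*(m^2 + 4*m) = m*(m + 2)*(m + 4)
(3) = (h + 1)*(h^4 - h^3 - 4*h^2 + 4*h) = (h + 1)*(h + 2)*(h^3 - 3*h^2 + 2*h) = h*(h + 1)*(h + 2)*(h^2 - 3*h + 2) = h*(h - 1)*(h + 1)*(h + 2)*(h - 2)
(4) = (u + 1)*(u^3 + 3*u^2 - 4) = (u - 1)*(u + 1)*(u^2 + 4*u + 4) = (u - 1)*(u + 1)*(u + 2)*(u + 2)
(5) = (p + 4)*(p^2 - 1) = (p + 1)*(p + 4)*(p - 1)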